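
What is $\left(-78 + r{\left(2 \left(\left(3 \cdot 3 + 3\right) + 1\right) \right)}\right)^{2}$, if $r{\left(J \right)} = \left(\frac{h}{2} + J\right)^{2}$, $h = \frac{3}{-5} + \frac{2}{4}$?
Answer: $\frac{56720661921}{160000} \approx 3.545 \cdot 10^{5}$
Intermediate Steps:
$h = - \frac{1}{10}$ ($h = 3 \left(- \frac{1}{5}\right) + 2 \cdot \frac{1}{4} = - \frac{3}{5} + \frac{1}{2} = - \frac{1}{10} \approx -0.1$)
$r{\left(J \right)} = \left(- \frac{1}{20} + J\right)^{2}$ ($r{\left(J \right)} = \left(- \frac{1}{10 \cdot 2} + J\right)^{2} = \left(\left(- \frac{1}{10}\right) \frac{1}{2} + J\right)^{2} = \left(- \frac{1}{20} + J\right)^{2}$)
$\left(-78 + r{\left(2 \left(\left(3 \cdot 3 + 3\right) + 1\right) \right)}\right)^{2} = \left(-78 + \frac{\left(-1 + 20 \cdot 2 \left(\left(3 \cdot 3 + 3\right) + 1\right)\right)^{2}}{400}\right)^{2} = \left(-78 + \frac{\left(-1 + 20 \cdot 2 \left(\left(9 + 3\right) + 1\right)\right)^{2}}{400}\right)^{2} = \left(-78 + \frac{\left(-1 + 20 \cdot 2 \left(12 + 1\right)\right)^{2}}{400}\right)^{2} = \left(-78 + \frac{\left(-1 + 20 \cdot 2 \cdot 13\right)^{2}}{400}\right)^{2} = \left(-78 + \frac{\left(-1 + 20 \cdot 26\right)^{2}}{400}\right)^{2} = \left(-78 + \frac{\left(-1 + 520\right)^{2}}{400}\right)^{2} = \left(-78 + \frac{519^{2}}{400}\right)^{2} = \left(-78 + \frac{1}{400} \cdot 269361\right)^{2} = \left(-78 + \frac{269361}{400}\right)^{2} = \left(\frac{238161}{400}\right)^{2} = \frac{56720661921}{160000}$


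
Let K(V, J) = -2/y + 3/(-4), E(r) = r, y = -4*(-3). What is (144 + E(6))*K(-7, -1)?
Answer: -275/2 ≈ -137.50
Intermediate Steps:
y = 12
K(V, J) = -11/12 (K(V, J) = -2/12 + 3/(-4) = -2*1/12 + 3*(-1/4) = -1/6 - 3/4 = -11/12)
(144 + E(6))*K(-7, -1) = (144 + 6)*(-11/12) = 150*(-11/12) = -275/2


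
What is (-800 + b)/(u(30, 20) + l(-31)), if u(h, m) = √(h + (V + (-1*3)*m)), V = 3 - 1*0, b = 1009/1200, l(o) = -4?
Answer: 958991/12900 + 958991*I*√3/17200 ≈ 74.34 + 96.571*I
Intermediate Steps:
b = 1009/1200 (b = 1009*(1/1200) = 1009/1200 ≈ 0.84083)
V = 3 (V = 3 + 0 = 3)
u(h, m) = √(3 + h - 3*m) (u(h, m) = √(h + (3 + (-1*3)*m)) = √(h + (3 - 3*m)) = √(3 + h - 3*m))
(-800 + b)/(u(30, 20) + l(-31)) = (-800 + 1009/1200)/(√(3 + 30 - 3*20) - 4) = -958991/(1200*(√(3 + 30 - 60) - 4)) = -958991/(1200*(√(-27) - 4)) = -958991/(1200*(3*I*√3 - 4)) = -958991/(1200*(-4 + 3*I*√3))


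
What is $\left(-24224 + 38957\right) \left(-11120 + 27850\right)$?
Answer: $246483090$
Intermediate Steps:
$\left(-24224 + 38957\right) \left(-11120 + 27850\right) = 14733 \cdot 16730 = 246483090$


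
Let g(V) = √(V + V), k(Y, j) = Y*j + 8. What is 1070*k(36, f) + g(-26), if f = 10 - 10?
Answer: 8560 + 2*I*√13 ≈ 8560.0 + 7.2111*I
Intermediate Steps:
f = 0
k(Y, j) = 8 + Y*j
g(V) = √2*√V (g(V) = √(2*V) = √2*√V)
1070*k(36, f) + g(-26) = 1070*(8 + 36*0) + √2*√(-26) = 1070*(8 + 0) + √2*(I*√26) = 1070*8 + 2*I*√13 = 8560 + 2*I*√13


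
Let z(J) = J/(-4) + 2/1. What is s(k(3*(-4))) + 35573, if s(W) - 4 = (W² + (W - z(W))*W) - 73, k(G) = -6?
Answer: 35597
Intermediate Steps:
z(J) = 2 - J/4 (z(J) = J*(-¼) + 2*1 = -J/4 + 2 = 2 - J/4)
s(W) = -69 + W² + W*(-2 + 5*W/4) (s(W) = 4 + ((W² + (W - (2 - W/4))*W) - 73) = 4 + ((W² + (W + (-2 + W/4))*W) - 73) = 4 + ((W² + (-2 + 5*W/4)*W) - 73) = 4 + ((W² + W*(-2 + 5*W/4)) - 73) = 4 + (-73 + W² + W*(-2 + 5*W/4)) = -69 + W² + W*(-2 + 5*W/4))
s(k(3*(-4))) + 35573 = (-69 - 2*(-6) + (9/4)*(-6)²) + 35573 = (-69 + 12 + (9/4)*36) + 35573 = (-69 + 12 + 81) + 35573 = 24 + 35573 = 35597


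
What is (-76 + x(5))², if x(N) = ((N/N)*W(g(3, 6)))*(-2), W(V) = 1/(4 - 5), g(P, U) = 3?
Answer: 5476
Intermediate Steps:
W(V) = -1 (W(V) = 1/(-1) = -1)
x(N) = 2 (x(N) = ((N/N)*(-1))*(-2) = (1*(-1))*(-2) = -1*(-2) = 2)
(-76 + x(5))² = (-76 + 2)² = (-74)² = 5476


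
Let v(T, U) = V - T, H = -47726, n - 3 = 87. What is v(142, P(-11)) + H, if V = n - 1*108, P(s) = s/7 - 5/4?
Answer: -47886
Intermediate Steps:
n = 90 (n = 3 + 87 = 90)
P(s) = -5/4 + s/7 (P(s) = s*(1/7) - 5*1/4 = s/7 - 5/4 = -5/4 + s/7)
V = -18 (V = 90 - 1*108 = 90 - 108 = -18)
v(T, U) = -18 - T
v(142, P(-11)) + H = (-18 - 1*142) - 47726 = (-18 - 142) - 47726 = -160 - 47726 = -47886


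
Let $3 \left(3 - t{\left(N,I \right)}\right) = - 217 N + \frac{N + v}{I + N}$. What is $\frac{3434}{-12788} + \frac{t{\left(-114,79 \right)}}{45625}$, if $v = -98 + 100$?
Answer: $- \frac{1965760309}{4375893750} \approx -0.44922$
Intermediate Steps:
$v = 2$
$t{\left(N,I \right)} = 3 + \frac{217 N}{3} - \frac{2 + N}{3 \left(I + N\right)}$ ($t{\left(N,I \right)} = 3 - \frac{- 217 N + \frac{N + 2}{I + N}}{3} = 3 - \frac{- 217 N + \frac{2 + N}{I + N}}{3} = 3 + \left(\frac{217 N}{3} - \frac{2 + N}{3 \left(I + N\right)}\right) = 3 + \frac{217 N}{3} - \frac{2 + N}{3 \left(I + N\right)}$)
$\frac{3434}{-12788} + \frac{t{\left(-114,79 \right)}}{45625} = \frac{3434}{-12788} + \frac{\frac{1}{3} \frac{1}{79 - 114} \left(-2 + 8 \left(-114\right) + 9 \cdot 79 + 217 \left(-114\right)^{2} + 217 \cdot 79 \left(-114\right)\right)}{45625} = 3434 \left(- \frac{1}{12788}\right) + \frac{-2 - 912 + 711 + 217 \cdot 12996 - 1954302}{3 \left(-35\right)} \frac{1}{45625} = - \frac{1717}{6394} + \frac{1}{3} \left(- \frac{1}{35}\right) \left(-2 - 912 + 711 + 2820132 - 1954302\right) \frac{1}{45625} = - \frac{1717}{6394} + \frac{1}{3} \left(- \frac{1}{35}\right) 865627 \cdot \frac{1}{45625} = - \frac{1717}{6394} - \frac{123661}{684375} = - \frac{1965760309}{4375893750}$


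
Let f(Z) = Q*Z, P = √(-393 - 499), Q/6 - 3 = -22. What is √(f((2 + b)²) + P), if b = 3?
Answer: √(-2850 + 2*I*√223) ≈ 0.2797 + 53.386*I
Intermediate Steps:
Q = -114 (Q = 18 + 6*(-22) = 18 - 132 = -114)
P = 2*I*√223 (P = √(-892) = 2*I*√223 ≈ 29.866*I)
f(Z) = -114*Z
√(f((2 + b)²) + P) = √(-114*(2 + 3)² + 2*I*√223) = √(-114*5² + 2*I*√223) = √(-114*25 + 2*I*√223) = √(-2850 + 2*I*√223)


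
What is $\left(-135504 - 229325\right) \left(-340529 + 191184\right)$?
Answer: $54485387005$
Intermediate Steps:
$\left(-135504 - 229325\right) \left(-340529 + 191184\right) = \left(-135504 - 229325\right) \left(-149345\right) = \left(-364829\right) \left(-149345\right) = 54485387005$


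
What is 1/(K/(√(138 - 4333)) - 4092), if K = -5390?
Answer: -78027/319418539 - 49*I*√4195/638837078 ≈ -0.00024428 - 4.9679e-6*I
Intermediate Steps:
1/(K/(√(138 - 4333)) - 4092) = 1/(-5390/√(138 - 4333) - 4092) = 1/(-5390*(-I*√4195/4195) - 4092) = 1/(-(-1078)*I*√4195/839 - 4092) = 1/(1078*I*√4195/839 - 4092) = 1/(-4092 + 1078*I*√4195/839)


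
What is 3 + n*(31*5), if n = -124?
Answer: -19217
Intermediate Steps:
3 + n*(31*5) = 3 - 3844*5 = 3 - 124*155 = 3 - 19220 = -19217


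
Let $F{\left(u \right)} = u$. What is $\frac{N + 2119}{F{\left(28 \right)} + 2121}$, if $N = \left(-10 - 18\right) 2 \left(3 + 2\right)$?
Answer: $\frac{1839}{2149} \approx 0.85575$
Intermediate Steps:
$N = -280$ ($N = - 28 \cdot 2 \cdot 5 = \left(-28\right) 10 = -280$)
$\frac{N + 2119}{F{\left(28 \right)} + 2121} = \frac{-280 + 2119}{28 + 2121} = \frac{1839}{2149}$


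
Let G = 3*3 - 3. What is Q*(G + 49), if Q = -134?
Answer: -7370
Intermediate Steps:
G = 6 (G = 9 - 3 = 6)
Q*(G + 49) = -134*(6 + 49) = -134*55 = -7370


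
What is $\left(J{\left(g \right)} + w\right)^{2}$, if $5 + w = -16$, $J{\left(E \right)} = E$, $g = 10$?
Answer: $121$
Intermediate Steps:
$w = -21$ ($w = -5 - 16 = -21$)
$\left(J{\left(g \right)} + w\right)^{2} = \left(10 - 21\right)^{2} = \left(-11\right)^{2} = 121$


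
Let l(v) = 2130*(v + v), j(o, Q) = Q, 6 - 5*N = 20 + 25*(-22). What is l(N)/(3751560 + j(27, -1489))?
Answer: 456672/3750071 ≈ 0.12178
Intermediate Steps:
N = 536/5 (N = 6/5 - (20 + 25*(-22))/5 = 6/5 - (20 - 550)/5 = 6/5 - ⅕*(-530) = 6/5 + 106 = 536/5 ≈ 107.20)
l(v) = 4260*v (l(v) = 2130*(2*v) = 4260*v)
l(N)/(3751560 + j(27, -1489)) = (4260*(536/5))/(3751560 - 1489) = 456672/3750071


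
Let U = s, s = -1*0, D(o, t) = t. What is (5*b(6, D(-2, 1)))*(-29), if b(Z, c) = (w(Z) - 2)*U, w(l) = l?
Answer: 0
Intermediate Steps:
s = 0
U = 0
b(Z, c) = 0 (b(Z, c) = (Z - 2)*0 = (-2 + Z)*0 = 0)
(5*b(6, D(-2, 1)))*(-29) = (5*0)*(-29) = 0*(-29) = 0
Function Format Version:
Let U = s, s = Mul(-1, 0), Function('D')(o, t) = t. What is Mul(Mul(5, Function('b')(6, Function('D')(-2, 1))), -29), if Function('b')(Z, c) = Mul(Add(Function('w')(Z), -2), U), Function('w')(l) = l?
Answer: 0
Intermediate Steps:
s = 0
U = 0
Function('b')(Z, c) = 0 (Function('b')(Z, c) = Mul(Add(Z, -2), 0) = Mul(Add(-2, Z), 0) = 0)
Mul(Mul(5, Function('b')(6, Function('D')(-2, 1))), -29) = Mul(Mul(5, 0), -29) = Mul(0, -29) = 0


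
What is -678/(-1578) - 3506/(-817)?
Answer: 1014399/214871 ≈ 4.7210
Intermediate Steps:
-678/(-1578) - 3506/(-817) = -678*(-1/1578) - 3506*(-1/817) = 113/263 + 3506/817 = 1014399/214871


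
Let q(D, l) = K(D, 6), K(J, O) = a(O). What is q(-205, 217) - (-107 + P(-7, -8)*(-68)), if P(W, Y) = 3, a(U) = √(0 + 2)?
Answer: 311 + √2 ≈ 312.41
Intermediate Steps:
a(U) = √2
K(J, O) = √2
q(D, l) = √2
q(-205, 217) - (-107 + P(-7, -8)*(-68)) = √2 - (-107 + 3*(-68)) = √2 - (-107 - 204) = √2 - 1*(-311) = √2 + 311 = 311 + √2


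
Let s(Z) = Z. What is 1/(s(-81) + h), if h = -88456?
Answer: -1/88537 ≈ -1.1295e-5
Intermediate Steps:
1/(s(-81) + h) = 1/(-81 - 88456) = 1/(-88537) = -1/88537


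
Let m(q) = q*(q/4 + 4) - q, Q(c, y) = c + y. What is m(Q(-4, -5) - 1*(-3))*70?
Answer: -630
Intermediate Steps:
m(q) = -q + q*(4 + q/4) (m(q) = q*(q*(1/4) + 4) - q = q*(q/4 + 4) - q = q*(4 + q/4) - q = -q + q*(4 + q/4))
m(Q(-4, -5) - 1*(-3))*70 = (((-4 - 5) - 1*(-3))*(12 + ((-4 - 5) - 1*(-3)))/4)*70 = ((-9 + 3)*(12 + (-9 + 3))/4)*70 = ((1/4)*(-6)*(12 - 6))*70 = ((1/4)*(-6)*6)*70 = -9*70 = -630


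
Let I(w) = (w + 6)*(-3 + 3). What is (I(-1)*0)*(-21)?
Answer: 0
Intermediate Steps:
I(w) = 0 (I(w) = (6 + w)*0 = 0)
(I(-1)*0)*(-21) = (0*0)*(-21) = 0*(-21) = 0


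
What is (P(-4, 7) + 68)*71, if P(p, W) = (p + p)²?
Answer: 9372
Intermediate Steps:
P(p, W) = 4*p² (P(p, W) = (2*p)² = 4*p²)
(P(-4, 7) + 68)*71 = (4*(-4)² + 68)*71 = (4*16 + 68)*71 = (64 + 68)*71 = 132*71 = 9372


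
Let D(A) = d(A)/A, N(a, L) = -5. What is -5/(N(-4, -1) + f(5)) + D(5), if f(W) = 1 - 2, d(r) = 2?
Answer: 37/30 ≈ 1.2333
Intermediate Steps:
f(W) = -1
D(A) = 2/A
-5/(N(-4, -1) + f(5)) + D(5) = -5/(-5 - 1) + 2/5 = -5/(-6) + 2*(⅕) = -⅙*(-5) + ⅖ = ⅚ + ⅖ = 37/30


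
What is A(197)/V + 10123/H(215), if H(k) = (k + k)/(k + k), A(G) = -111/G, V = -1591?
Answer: 85751936/8471 ≈ 10123.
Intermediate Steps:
H(k) = 1 (H(k) = (2*k)/((2*k)) = (2*k)*(1/(2*k)) = 1)
A(197)/V + 10123/H(215) = -111/197/(-1591) + 10123/1 = -111*1/197*(-1/1591) + 10123*1 = -111/197*(-1/1591) + 10123 = 3/8471 + 10123 = 85751936/8471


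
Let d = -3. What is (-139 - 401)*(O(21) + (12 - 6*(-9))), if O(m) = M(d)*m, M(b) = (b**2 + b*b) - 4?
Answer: -194400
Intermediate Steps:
M(b) = -4 + 2*b**2 (M(b) = (b**2 + b**2) - 4 = 2*b**2 - 4 = -4 + 2*b**2)
O(m) = 14*m (O(m) = (-4 + 2*(-3)**2)*m = (-4 + 2*9)*m = (-4 + 18)*m = 14*m)
(-139 - 401)*(O(21) + (12 - 6*(-9))) = (-139 - 401)*(14*21 + (12 - 6*(-9))) = -540*(294 + (12 + 54)) = -540*(294 + 66) = -540*360 = -194400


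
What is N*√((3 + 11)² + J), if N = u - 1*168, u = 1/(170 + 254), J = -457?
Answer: -213693*I*√29/424 ≈ -2714.1*I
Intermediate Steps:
u = 1/424 ≈ 0.0023585
N = -71231/424 (N = 1/424 - 1*168 = 1/424 - 168 = -71231/424 ≈ -168.00)
N*√((3 + 11)² + J) = -71231*√((3 + 11)² - 457)/424 = -71231*√(14² - 457)/424 = -71231*√(196 - 457)/424 = -213693*I*√29/424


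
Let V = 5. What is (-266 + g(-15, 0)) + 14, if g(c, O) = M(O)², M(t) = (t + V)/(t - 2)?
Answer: -983/4 ≈ -245.75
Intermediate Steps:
M(t) = (5 + t)/(-2 + t) (M(t) = (t + 5)/(t - 2) = (5 + t)/(-2 + t))
g(c, O) = (5 + O)²/(-2 + O)² (g(c, O) = ((5 + O)/(-2 + O))² = (5 + O)²/(-2 + O)²)
(-266 + g(-15, 0)) + 14 = (-266 + (5 + 0)²/(-2 + 0)²) + 14 = (-266 + 5²/(-2)²) + 14 = (-266 + (¼)*25) + 14 = (-266 + 25/4) + 14 = -1039/4 + 14 = -983/4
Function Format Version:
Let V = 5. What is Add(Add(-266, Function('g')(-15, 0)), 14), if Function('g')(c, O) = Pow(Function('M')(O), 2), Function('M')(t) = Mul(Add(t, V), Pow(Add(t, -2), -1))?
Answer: Rational(-983, 4) ≈ -245.75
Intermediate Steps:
Function('M')(t) = Mul(Pow(Add(-2, t), -1), Add(5, t)) (Function('M')(t) = Mul(Add(t, 5), Pow(Add(t, -2), -1)) = Mul(Add(5, t), Pow(Add(-2, t), -1)) = Mul(Pow(Add(-2, t), -1), Add(5, t)))
Function('g')(c, O) = Mul(Pow(Add(-2, O), -2), Pow(Add(5, O), 2)) (Function('g')(c, O) = Pow(Mul(Pow(Add(-2, O), -1), Add(5, O)), 2) = Mul(Pow(Add(-2, O), -2), Pow(Add(5, O), 2)))
Add(Add(-266, Function('g')(-15, 0)), 14) = Add(Add(-266, Mul(Pow(Add(-2, 0), -2), Pow(Add(5, 0), 2))), 14) = Add(Add(-266, Mul(Pow(-2, -2), Pow(5, 2))), 14) = Add(Add(-266, Mul(Rational(1, 4), 25)), 14) = Add(Add(-266, Rational(25, 4)), 14) = Add(Rational(-1039, 4), 14) = Rational(-983, 4)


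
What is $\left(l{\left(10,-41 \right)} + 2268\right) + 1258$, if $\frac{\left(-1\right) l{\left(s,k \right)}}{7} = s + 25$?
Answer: $3281$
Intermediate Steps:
$l{\left(s,k \right)} = -175 - 7 s$ ($l{\left(s,k \right)} = - 7 \left(s + 25\right) = - 7 \left(25 + s\right) = -175 - 7 s$)
$\left(l{\left(10,-41 \right)} + 2268\right) + 1258 = \left(\left(-175 - 70\right) + 2268\right) + 1258 = \left(-245 + 2268\right) + 1258 = 2023 + 1258 = 3281$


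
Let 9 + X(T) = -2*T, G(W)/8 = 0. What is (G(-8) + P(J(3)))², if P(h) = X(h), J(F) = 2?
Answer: 169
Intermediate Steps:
G(W) = 0 (G(W) = 8*0 = 0)
X(T) = -9 - 2*T
P(h) = -9 - 2*h
(G(-8) + P(J(3)))² = (0 + (-9 - 2*2))² = (0 + (-9 - 4))² = (0 - 13)² = (-13)² = 169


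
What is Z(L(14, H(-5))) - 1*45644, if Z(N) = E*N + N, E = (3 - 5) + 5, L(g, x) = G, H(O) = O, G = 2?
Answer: -45636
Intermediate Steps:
L(g, x) = 2
E = 3 (E = -2 + 5 = 3)
Z(N) = 4*N (Z(N) = 3*N + N = 4*N)
Z(L(14, H(-5))) - 1*45644 = 4*2 - 1*45644 = 8 - 45644 = -45636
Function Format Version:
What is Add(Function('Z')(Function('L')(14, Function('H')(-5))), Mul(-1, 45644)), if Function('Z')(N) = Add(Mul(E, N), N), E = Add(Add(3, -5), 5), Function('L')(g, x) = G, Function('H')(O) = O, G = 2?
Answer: -45636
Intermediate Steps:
Function('L')(g, x) = 2
E = 3 (E = Add(-2, 5) = 3)
Function('Z')(N) = Mul(4, N) (Function('Z')(N) = Add(Mul(3, N), N) = Mul(4, N))
Add(Function('Z')(Function('L')(14, Function('H')(-5))), Mul(-1, 45644)) = Add(Mul(4, 2), Mul(-1, 45644)) = Add(8, -45644) = -45636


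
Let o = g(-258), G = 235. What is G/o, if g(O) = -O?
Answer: 235/258 ≈ 0.91085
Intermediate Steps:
o = 258 (o = -1*(-258) = 258)
G/o = 235/258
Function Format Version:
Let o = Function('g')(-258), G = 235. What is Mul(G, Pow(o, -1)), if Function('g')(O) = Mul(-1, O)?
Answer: Rational(235, 258) ≈ 0.91085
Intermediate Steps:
o = 258 (o = Mul(-1, -258) = 258)
Mul(G, Pow(o, -1)) = Mul(235, Pow(258, -1)) = Mul(235, Rational(1, 258)) = Rational(235, 258)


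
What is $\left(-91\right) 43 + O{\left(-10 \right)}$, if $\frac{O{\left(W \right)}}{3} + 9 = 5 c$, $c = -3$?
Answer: $-3985$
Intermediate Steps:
$O{\left(W \right)} = -72$ ($O{\left(W \right)} = -27 + 3 \cdot 5 \left(-3\right) = -27 + 3 \left(-15\right) = -27 - 45 = -72$)
$\left(-91\right) 43 + O{\left(-10 \right)} = \left(-91\right) 43 - 72 = -3913 - 72 = -3985$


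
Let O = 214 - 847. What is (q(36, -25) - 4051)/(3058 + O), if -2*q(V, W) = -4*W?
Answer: -4101/2425 ≈ -1.6911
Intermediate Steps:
q(V, W) = 2*W (q(V, W) = -(-2)*W = 2*W)
O = -633
(q(36, -25) - 4051)/(3058 + O) = (2*(-25) - 4051)/(3058 - 633) = (-50 - 4051)/2425 = -4101*1/2425 = -4101/2425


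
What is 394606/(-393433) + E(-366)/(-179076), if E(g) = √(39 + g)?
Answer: -394606/393433 - I*√327/179076 ≈ -1.003 - 0.00010098*I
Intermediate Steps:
394606/(-393433) + E(-366)/(-179076) = 394606/(-393433) + √(39 - 366)/(-179076) = 394606*(-1/393433) + √(-327)*(-1/179076) = -394606/393433 + (I*√327)*(-1/179076) = -394606/393433 - I*√327/179076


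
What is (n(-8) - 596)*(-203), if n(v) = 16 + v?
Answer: 119364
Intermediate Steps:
(n(-8) - 596)*(-203) = ((16 - 8) - 596)*(-203) = (8 - 596)*(-203) = -588*(-203) = 119364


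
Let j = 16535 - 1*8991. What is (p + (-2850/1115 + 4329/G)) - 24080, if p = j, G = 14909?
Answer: -54984887715/3324707 ≈ -16538.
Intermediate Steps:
j = 7544 (j = 16535 - 8991 = 7544)
p = 7544
(p + (-2850/1115 + 4329/G)) - 24080 = (7544 + (-2850/1115 + 4329/14909)) - 24080 = (7544 + (-2850*1/1115 + 4329*(1/14909))) - 24080 = (7544 + (-570/223 + 4329/14909)) - 24080 = (7544 - 7532763/3324707) - 24080 = 25074056845/3324707 - 24080 = -54984887715/3324707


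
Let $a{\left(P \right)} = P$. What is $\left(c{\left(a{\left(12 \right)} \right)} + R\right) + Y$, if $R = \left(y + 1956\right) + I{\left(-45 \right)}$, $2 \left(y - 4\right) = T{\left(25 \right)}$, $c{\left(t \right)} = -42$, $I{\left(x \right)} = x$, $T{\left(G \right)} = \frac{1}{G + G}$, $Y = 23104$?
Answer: $\frac{2497701}{100} \approx 24977.0$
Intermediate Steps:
$T{\left(G \right)} = \frac{1}{2 G}$
$y = \frac{401}{100}$ ($y = 4 + \frac{\frac{1}{2} \cdot \frac{1}{25}}{2} = 4 + \frac{1}{2} \cdot \frac{1}{50} = 4 + \frac{1}{100} = \frac{401}{100} \approx 4.01$)
$R = \frac{191501}{100}$ ($R = \left(\frac{401}{100} + 1956\right) - 45 = \frac{196001}{100} - 45 = \frac{191501}{100} \approx 1915.0$)
$\left(c{\left(a{\left(12 \right)} \right)} + R\right) + Y = \left(-42 + \frac{191501}{100}\right) + 23104 = \frac{187301}{100} + 23104 = \frac{2497701}{100}$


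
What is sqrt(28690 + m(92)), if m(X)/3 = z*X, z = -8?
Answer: sqrt(26482) ≈ 162.73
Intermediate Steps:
m(X) = -24*X (m(X) = 3*(-8*X) = -24*X)
sqrt(28690 + m(92)) = sqrt(28690 - 24*92) = sqrt(28690 - 2208) = sqrt(26482)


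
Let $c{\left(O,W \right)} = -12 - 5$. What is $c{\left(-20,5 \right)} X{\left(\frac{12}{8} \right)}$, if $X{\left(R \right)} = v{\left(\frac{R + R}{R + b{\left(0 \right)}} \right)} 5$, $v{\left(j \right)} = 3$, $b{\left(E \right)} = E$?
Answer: $-255$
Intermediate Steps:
$c{\left(O,W \right)} = -17$ ($c{\left(O,W \right)} = -12 - 5 = -17$)
$X{\left(R \right)} = 15$ ($X{\left(R \right)} = 3 \cdot 5 = 15$)
$c{\left(-20,5 \right)} X{\left(\frac{12}{8} \right)} = \left(-17\right) 15 = -255$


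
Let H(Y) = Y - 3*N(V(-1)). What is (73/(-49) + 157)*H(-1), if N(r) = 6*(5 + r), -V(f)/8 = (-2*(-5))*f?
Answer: -11666220/49 ≈ -2.3809e+5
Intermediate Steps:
V(f) = -80*f (V(f) = -8*(-2*(-5))*f = -80*f)
N(r) = 30 + 6*r
H(Y) = -1530 + Y (H(Y) = Y - 3*(30 + 6*(-80*(-1))) = Y - 3*(30 + 6*80) = Y - 3*(30 + 480) = Y - 3*510 = Y - 1530 = -1530 + Y)
(73/(-49) + 157)*H(-1) = (73/(-49) + 157)*(-1530 - 1) = (73*(-1/49) + 157)*(-1531) = (-73/49 + 157)*(-1531) = (7620/49)*(-1531) = -11666220/49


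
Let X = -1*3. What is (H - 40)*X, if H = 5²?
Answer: 45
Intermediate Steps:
X = -3
H = 25
(H - 40)*X = (25 - 40)*(-3) = -15*(-3) = 45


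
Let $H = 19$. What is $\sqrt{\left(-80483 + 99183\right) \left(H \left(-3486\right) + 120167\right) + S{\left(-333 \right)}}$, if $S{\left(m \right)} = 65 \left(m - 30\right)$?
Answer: $11 \sqrt{8334905} \approx 31757.0$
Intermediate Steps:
$S{\left(m \right)} = -1950 + 65 m$ ($S{\left(m \right)} = 65 \left(-30 + m\right) = -1950 + 65 m$)
$\sqrt{\left(-80483 + 99183\right) \left(H \left(-3486\right) + 120167\right) + S{\left(-333 \right)}} = \sqrt{\left(-80483 + 99183\right) \left(19 \left(-3486\right) + 120167\right) + \left(-1950 + 65 \left(-333\right)\right)} = \sqrt{18700 \left(-66234 + 120167\right) - 23595} = \sqrt{18700 \cdot 53933 - 23595} = \sqrt{1008547100 - 23595} = \sqrt{1008523505} = 11 \sqrt{8334905}$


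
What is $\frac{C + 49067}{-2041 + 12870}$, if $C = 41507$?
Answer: $\frac{90574}{10829} \approx 8.364$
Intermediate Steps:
$\frac{C + 49067}{-2041 + 12870} = \frac{41507 + 49067}{-2041 + 12870} = \frac{90574}{10829}$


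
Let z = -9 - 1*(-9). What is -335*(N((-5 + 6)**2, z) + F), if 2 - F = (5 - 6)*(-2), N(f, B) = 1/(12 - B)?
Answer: -335/12 ≈ -27.917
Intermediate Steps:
z = 0 (z = -9 + 9 = 0)
F = 0 (F = 2 - (5 - 6)*(-2) = 2 - (-1)*(-2) = 2 - 1*2 = 2 - 2 = 0)
-335*(N((-5 + 6)**2, z) + F) = -335*(-1/(-12 + 0) + 0) = -335*(-1/(-12) + 0) = -335*(-1*(-1/12) + 0) = -335*(1/12 + 0) = -335*1/12 = -335/12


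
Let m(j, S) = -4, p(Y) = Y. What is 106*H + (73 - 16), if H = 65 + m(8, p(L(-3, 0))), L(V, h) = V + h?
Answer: 6523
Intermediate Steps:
H = 61 (H = 65 - 4 = 61)
106*H + (73 - 16) = 106*61 + (73 - 16) = 6466 + 57 = 6523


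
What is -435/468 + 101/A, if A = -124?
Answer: -4217/2418 ≈ -1.7440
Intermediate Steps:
-435/468 + 101/A = -435/468 + 101/(-124) = -435*1/468 + 101*(-1/124) = -145/156 - 101/124 = -4217/2418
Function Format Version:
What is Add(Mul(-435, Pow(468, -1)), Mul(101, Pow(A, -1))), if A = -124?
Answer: Rational(-4217, 2418) ≈ -1.7440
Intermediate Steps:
Add(Mul(-435, Pow(468, -1)), Mul(101, Pow(A, -1))) = Add(Mul(-435, Pow(468, -1)), Mul(101, Pow(-124, -1))) = Add(Mul(-435, Rational(1, 468)), Mul(101, Rational(-1, 124))) = Add(Rational(-145, 156), Rational(-101, 124)) = Rational(-4217, 2418)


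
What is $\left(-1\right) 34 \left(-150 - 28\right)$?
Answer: $6052$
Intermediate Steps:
$\left(-1\right) 34 \left(-150 - 28\right) = \left(-34\right) \left(-178\right) = 6052$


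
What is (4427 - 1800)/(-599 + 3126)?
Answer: 2627/2527 ≈ 1.0396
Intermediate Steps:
(4427 - 1800)/(-599 + 3126) = 2627/2527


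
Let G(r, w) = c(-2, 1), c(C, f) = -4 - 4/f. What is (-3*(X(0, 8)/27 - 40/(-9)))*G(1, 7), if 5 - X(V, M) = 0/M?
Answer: 1000/9 ≈ 111.11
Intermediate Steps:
X(V, M) = 5 (X(V, M) = 5 - 0/M = 5 - 1*0 = 5 + 0 = 5)
G(r, w) = -8 (G(r, w) = -4 - 4/1 = -4 - 4*1 = -4 - 4 = -8)
(-3*(X(0, 8)/27 - 40/(-9)))*G(1, 7) = -3*(5/27 - 40/(-9))*(-8) = -3*(5*(1/27) - 40*(-⅑))*(-8) = -3*(5/27 + 40/9)*(-8) = -3*125/27*(-8) = -125/9*(-8) = 1000/9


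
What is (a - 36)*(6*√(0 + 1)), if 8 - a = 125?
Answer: -918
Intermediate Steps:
a = -117 (a = 8 - 1*125 = 8 - 125 = -117)
(a - 36)*(6*√(0 + 1)) = (-117 - 36)*(6*√(0 + 1)) = -918*√1 = -918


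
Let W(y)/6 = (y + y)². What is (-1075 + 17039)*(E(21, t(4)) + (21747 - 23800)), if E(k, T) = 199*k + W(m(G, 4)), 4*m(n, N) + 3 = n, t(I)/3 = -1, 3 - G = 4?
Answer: 34322600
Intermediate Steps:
G = -1 (G = 3 - 1*4 = 3 - 4 = -1)
t(I) = -3 (t(I) = 3*(-1) = -3)
m(n, N) = -¾ + n/4
W(y) = 24*y² (W(y) = 6*(y + y)² = 6*(2*y)² = 6*(4*y²) = 24*y²)
E(k, T) = 24 + 199*k (E(k, T) = 199*k + 24*(-¾ + (¼)*(-1))² = 199*k + 24*(-¾ - ¼)² = 199*k + 24*(-1)² = 199*k + 24*1 = 199*k + 24 = 24 + 199*k)
(-1075 + 17039)*(E(21, t(4)) + (21747 - 23800)) = (-1075 + 17039)*((24 + 199*21) + (21747 - 23800)) = 15964*((24 + 4179) - 2053) = 15964*(4203 - 2053) = 15964*2150 = 34322600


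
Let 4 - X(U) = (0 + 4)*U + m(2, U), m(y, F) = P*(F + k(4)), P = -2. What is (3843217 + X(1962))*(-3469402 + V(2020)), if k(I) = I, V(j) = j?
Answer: -13312337049510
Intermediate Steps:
m(y, F) = -8 - 2*F (m(y, F) = -2*(F + 4) = -2*(4 + F) = -8 - 2*F)
X(U) = 12 - 2*U (X(U) = 4 - ((0 + 4)*U + (-8 - 2*U)) = 4 - (4*U + (-8 - 2*U)) = 4 - (-8 + 2*U) = 4 + (8 - 2*U) = 12 - 2*U)
(3843217 + X(1962))*(-3469402 + V(2020)) = (3843217 + (12 - 2*1962))*(-3469402 + 2020) = (3843217 + (12 - 3924))*(-3467382) = (3843217 - 3912)*(-3467382) = 3839305*(-3467382) = -13312337049510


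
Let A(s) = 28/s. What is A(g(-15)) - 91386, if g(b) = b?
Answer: -1370818/15 ≈ -91388.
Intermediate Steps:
A(g(-15)) - 91386 = 28/(-15) - 91386 = 28*(-1/15) - 91386 = -28/15 - 91386 = -1370818/15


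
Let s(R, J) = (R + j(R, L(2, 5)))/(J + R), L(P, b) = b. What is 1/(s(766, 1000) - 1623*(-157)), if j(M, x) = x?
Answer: 1766/449996997 ≈ 3.9245e-6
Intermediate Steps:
s(R, J) = (5 + R)/(J + R) (s(R, J) = (R + 5)/(J + R) = (5 + R)/(J + R))
1/(s(766, 1000) - 1623*(-157)) = 1/((5 + 766)/(1000 + 766) - 1623*(-157)) = 1/(771/1766 + 254811) = 1/(449996997/1766) = 1766/449996997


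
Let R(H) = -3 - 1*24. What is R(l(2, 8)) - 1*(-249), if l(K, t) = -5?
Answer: 222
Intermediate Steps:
R(H) = -27 (R(H) = -3 - 24 = -27)
R(l(2, 8)) - 1*(-249) = -27 - 1*(-249) = -27 + 249 = 222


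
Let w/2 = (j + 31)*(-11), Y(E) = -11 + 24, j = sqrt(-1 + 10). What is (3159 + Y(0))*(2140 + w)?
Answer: 4415424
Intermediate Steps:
j = 3 (j = sqrt(9) = 3)
Y(E) = 13
w = -748 (w = 2*((3 + 31)*(-11)) = 2*(34*(-11)) = 2*(-374) = -748)
(3159 + Y(0))*(2140 + w) = (3159 + 13)*(2140 - 748) = 3172*1392 = 4415424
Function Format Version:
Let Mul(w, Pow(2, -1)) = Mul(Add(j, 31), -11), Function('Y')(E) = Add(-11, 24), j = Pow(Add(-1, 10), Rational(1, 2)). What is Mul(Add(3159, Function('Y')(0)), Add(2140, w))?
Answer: 4415424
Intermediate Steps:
j = 3 (j = Pow(9, Rational(1, 2)) = 3)
Function('Y')(E) = 13
w = -748 (w = Mul(2, Mul(Add(3, 31), -11)) = Mul(2, Mul(34, -11)) = Mul(2, -374) = -748)
Mul(Add(3159, Function('Y')(0)), Add(2140, w)) = Mul(Add(3159, 13), Add(2140, -748)) = Mul(3172, 1392) = 4415424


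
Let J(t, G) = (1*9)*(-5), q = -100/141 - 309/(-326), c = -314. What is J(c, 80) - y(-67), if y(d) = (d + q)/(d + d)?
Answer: -280243733/6159444 ≈ -45.498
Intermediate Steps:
q = 10969/45966 (q = -100*1/141 - 309*(-1/326) = -100/141 + 309/326 = 10969/45966 ≈ 0.23863)
J(t, G) = -45 (J(t, G) = 9*(-5) = -45)
y(d) = (10969/45966 + d)/(2*d) (y(d) = (d + 10969/45966)/(d + d) = (10969/45966 + d)/((2*d)) = (10969/45966 + d)*(1/(2*d)) = (10969/45966 + d)/(2*d))
J(c, 80) - y(-67) = -45 - (10969 + 45966*(-67))/(91932*(-67)) = -45 - (-1)*(10969 - 3079722)/(91932*67) = -45 - (-1)*(-3068753)/(91932*67) = -45 - 1*3068753/6159444 = -45 - 3068753/6159444 = -280243733/6159444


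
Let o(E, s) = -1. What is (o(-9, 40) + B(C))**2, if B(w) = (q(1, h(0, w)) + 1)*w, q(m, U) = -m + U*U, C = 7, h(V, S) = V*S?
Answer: 1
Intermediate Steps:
h(V, S) = S*V
q(m, U) = U**2 - m (q(m, U) = -m + U**2 = U**2 - m)
B(w) = 0 (B(w) = (((w*0)**2 - 1*1) + 1)*w = ((0**2 - 1) + 1)*w = ((0 - 1) + 1)*w = (-1 + 1)*w = 0*w = 0)
(o(-9, 40) + B(C))**2 = (-1 + 0)**2 = (-1)**2 = 1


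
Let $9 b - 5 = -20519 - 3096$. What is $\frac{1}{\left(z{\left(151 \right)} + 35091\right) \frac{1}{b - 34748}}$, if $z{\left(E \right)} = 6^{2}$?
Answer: $- \frac{112114}{105381} \approx -1.0639$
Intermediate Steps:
$b = - \frac{7870}{3}$ ($b = \frac{5}{9} + \frac{-20519 - 3096}{9} = \frac{5}{9} + \frac{1}{9} \left(-23615\right) = \frac{5}{9} - \frac{23615}{9} = - \frac{7870}{3} \approx -2623.3$)
$z{\left(E \right)} = 36$
$\frac{1}{\left(z{\left(151 \right)} + 35091\right) \frac{1}{b - 34748}} = \frac{1}{\left(36 + 35091\right) \frac{1}{- \frac{7870}{3} - 34748}} = \frac{1}{35127 \frac{1}{- \frac{112114}{3}}} = \frac{1}{35127 \left(- \frac{3}{112114}\right)} = \frac{1}{- \frac{105381}{112114}} = - \frac{112114}{105381}$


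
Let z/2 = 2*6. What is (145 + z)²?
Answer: 28561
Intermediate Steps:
z = 24 (z = 2*(2*6) = 2*12 = 24)
(145 + z)² = (145 + 24)² = 169² = 28561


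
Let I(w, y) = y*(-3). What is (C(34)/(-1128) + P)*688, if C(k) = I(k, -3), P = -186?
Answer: -6014754/47 ≈ -1.2797e+5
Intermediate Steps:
I(w, y) = -3*y
C(k) = 9 (C(k) = -3*(-3) = 9)
(C(34)/(-1128) + P)*688 = (9/(-1128) - 186)*688 = (9*(-1/1128) - 186)*688 = (-3/376 - 186)*688 = -69939/376*688 = -6014754/47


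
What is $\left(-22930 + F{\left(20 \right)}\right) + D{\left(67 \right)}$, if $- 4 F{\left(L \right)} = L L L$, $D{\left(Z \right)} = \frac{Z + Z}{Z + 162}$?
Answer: $- \frac{5708836}{229} \approx -24929.0$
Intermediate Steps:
$D{\left(Z \right)} = \frac{2 Z}{162 + Z}$
$F{\left(L \right)} = - \frac{L^{3}}{4}$ ($F{\left(L \right)} = - \frac{L L L}{4} = - \frac{L L^{2}}{4} = - \frac{L^{3}}{4}$)
$\left(-22930 + F{\left(20 \right)}\right) + D{\left(67 \right)} = \left(-22930 - \frac{20^{3}}{4}\right) + 2 \cdot 67 \frac{1}{162 + 67} = \left(-22930 - 2000\right) + 2 \cdot 67 \cdot \frac{1}{229} = -24930 + \frac{134}{229} = - \frac{5708836}{229}$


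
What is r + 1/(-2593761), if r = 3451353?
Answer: 8951984808632/2593761 ≈ 3.4514e+6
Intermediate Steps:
r + 1/(-2593761) = 3451353 + 1/(-2593761) = 3451353 - 1/2593761 = 8951984808632/2593761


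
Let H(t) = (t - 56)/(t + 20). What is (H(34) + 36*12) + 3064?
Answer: 94381/27 ≈ 3495.6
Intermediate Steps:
H(t) = (-56 + t)/(20 + t)
(H(34) + 36*12) + 3064 = ((-56 + 34)/(20 + 34) + 36*12) + 3064 = (-22/54 + 432) + 3064 = ((1/54)*(-22) + 432) + 3064 = (-11/27 + 432) + 3064 = 11653/27 + 3064 = 94381/27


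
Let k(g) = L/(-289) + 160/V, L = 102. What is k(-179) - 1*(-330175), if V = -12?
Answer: 16838227/51 ≈ 3.3016e+5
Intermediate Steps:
k(g) = -698/51 (k(g) = 102/(-289) + 160/(-12) = 102*(-1/289) + 160*(-1/12) = -6/17 - 40/3 = -698/51)
k(-179) - 1*(-330175) = -698/51 - 1*(-330175) = -698/51 + 330175 = 16838227/51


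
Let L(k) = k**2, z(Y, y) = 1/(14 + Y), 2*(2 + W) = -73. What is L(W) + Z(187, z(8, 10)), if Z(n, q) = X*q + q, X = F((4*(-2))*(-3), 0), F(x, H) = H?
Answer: 65221/44 ≈ 1482.3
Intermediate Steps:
W = -77/2 (W = -2 + (1/2)*(-73) = -2 - 73/2 = -77/2 ≈ -38.500)
X = 0
Z(n, q) = q (Z(n, q) = 0*q + q = 0 + q = q)
L(W) + Z(187, z(8, 10)) = (-77/2)**2 + 1/(14 + 8) = 5929/4 + 1/22 = 65221/44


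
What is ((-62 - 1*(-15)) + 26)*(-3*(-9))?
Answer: -567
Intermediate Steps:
((-62 - 1*(-15)) + 26)*(-3*(-9)) = ((-62 + 15) + 26)*27 = (-47 + 26)*27 = -21*27 = -567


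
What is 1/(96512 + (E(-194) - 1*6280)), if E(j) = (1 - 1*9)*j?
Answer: 1/91784 ≈ 1.0895e-5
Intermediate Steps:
E(j) = -8*j (E(j) = (1 - 9)*j = -8*j)
1/(96512 + (E(-194) - 1*6280)) = 1/(96512 + (-8*(-194) - 1*6280)) = 1/(96512 + (1552 - 6280)) = 1/(96512 - 4728) = 1/91784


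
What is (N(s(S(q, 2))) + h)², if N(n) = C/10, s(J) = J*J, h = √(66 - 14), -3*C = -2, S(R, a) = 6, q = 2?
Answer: 11701/225 + 4*√13/15 ≈ 52.966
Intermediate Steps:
C = ⅔ (C = -⅓*(-2) = ⅔ ≈ 0.66667)
h = 2*√13 (h = √52 = 2*√13 ≈ 7.2111)
s(J) = J²
N(n) = 1/15 (N(n) = (⅔)/10 = (⅔)*(⅒) = 1/15)
(N(s(S(q, 2))) + h)² = (1/15 + 2*√13)²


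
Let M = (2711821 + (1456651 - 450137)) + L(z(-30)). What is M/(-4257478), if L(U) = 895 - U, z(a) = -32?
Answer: -1859631/2128739 ≈ -0.87358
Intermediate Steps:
M = 3719262 (M = (2711821 + (1456651 - 450137)) + (895 - 1*(-32)) = (2711821 + 1006514) + (895 + 32) = 3718335 + 927 = 3719262)
M/(-4257478) = 3719262/(-4257478) = 3719262*(-1/4257478) = -1859631/2128739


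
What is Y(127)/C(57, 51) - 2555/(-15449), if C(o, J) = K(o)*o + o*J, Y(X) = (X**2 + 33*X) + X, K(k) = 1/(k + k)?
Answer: 92375533/12833705 ≈ 7.1979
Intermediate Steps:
K(k) = 1/(2*k)
Y(X) = X**2 + 34*X
C(o, J) = 1/2 + J*o (C(o, J) = (1/(2*o))*o + o*J = 1/2 + J*o)
Y(127)/C(57, 51) - 2555/(-15449) = (127*(34 + 127))/(1/2 + 51*57) - 2555/(-15449) = (127*161)/(1/2 + 2907) - 2555*(-1/15449) = 20447/(5815/2) + 365/2207 = 20447*(2/5815) + 365/2207 = 40894/5815 + 365/2207 = 92375533/12833705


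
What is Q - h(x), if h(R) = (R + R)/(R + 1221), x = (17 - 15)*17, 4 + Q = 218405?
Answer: 274093187/1255 ≈ 2.1840e+5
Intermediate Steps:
Q = 218401 (Q = -4 + 218405 = 218401)
x = 34 (x = 2*17 = 34)
h(R) = 2*R/(1221 + R) (h(R) = (2*R)/(1221 + R) = 2*R/(1221 + R))
Q - h(x) = 218401 - 2*34/(1221 + 34) = 218401 - 2*34/1255 = 218401 - 1*68/1255 = 218401 - 68/1255 = 274093187/1255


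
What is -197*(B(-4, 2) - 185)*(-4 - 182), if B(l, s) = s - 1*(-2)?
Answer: -6632202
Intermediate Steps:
B(l, s) = 2 + s (B(l, s) = s + 2 = 2 + s)
-197*(B(-4, 2) - 185)*(-4 - 182) = -197*((2 + 2) - 185)*(-4 - 182) = -197*(4 - 185)*(-186) = -(-35657)*(-186) = -197*33666 = -6632202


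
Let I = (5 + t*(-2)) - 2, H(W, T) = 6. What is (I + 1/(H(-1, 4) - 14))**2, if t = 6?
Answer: 5329/64 ≈ 83.266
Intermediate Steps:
I = -9 (I = (5 + 6*(-2)) - 2 = (5 - 12) - 2 = -7 - 2 = -9)
(I + 1/(H(-1, 4) - 14))**2 = (-9 + 1/(6 - 14))**2 = (-9 + 1/(-8))**2 = (-9 - 1/8)**2 = (-73/8)**2 = 5329/64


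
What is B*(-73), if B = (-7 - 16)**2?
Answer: -38617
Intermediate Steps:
B = 529 (B = (-23)**2 = 529)
B*(-73) = 529*(-73) = -38617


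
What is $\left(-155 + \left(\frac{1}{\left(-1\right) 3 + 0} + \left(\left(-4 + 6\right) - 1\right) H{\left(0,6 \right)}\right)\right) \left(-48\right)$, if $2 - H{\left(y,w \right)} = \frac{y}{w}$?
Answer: $7360$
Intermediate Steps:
$H{\left(y,w \right)} = 2 - \frac{y}{w}$
$\left(-155 + \left(\frac{1}{\left(-1\right) 3 + 0} + \left(\left(-4 + 6\right) - 1\right) H{\left(0,6 \right)}\right)\right) \left(-48\right) = \left(-155 + \left(\frac{1}{\left(-1\right) 3 + 0} + \left(\left(-4 + 6\right) - 1\right) \left(2 - \frac{0}{6}\right)\right)\right) \left(-48\right) = \left(-155 + \left(\frac{1}{-3 + 0} + \left(2 - 1\right) \left(2 - 0 \cdot \frac{1}{6}\right)\right)\right) \left(-48\right) = \left(-155 + \left(\frac{1}{-3} + 1 \left(2 + 0\right)\right)\right) \left(-48\right) = \left(-155 + \left(- \frac{1}{3} + 1 \cdot 2\right)\right) \left(-48\right) = \left(-155 + \left(- \frac{1}{3} + 2\right)\right) \left(-48\right) = \left(-155 + \frac{5}{3}\right) \left(-48\right) = \left(- \frac{460}{3}\right) \left(-48\right) = 7360$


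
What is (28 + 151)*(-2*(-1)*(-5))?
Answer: -1790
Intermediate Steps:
(28 + 151)*(-2*(-1)*(-5)) = 179*(2*(-5)) = 179*(-10) = -1790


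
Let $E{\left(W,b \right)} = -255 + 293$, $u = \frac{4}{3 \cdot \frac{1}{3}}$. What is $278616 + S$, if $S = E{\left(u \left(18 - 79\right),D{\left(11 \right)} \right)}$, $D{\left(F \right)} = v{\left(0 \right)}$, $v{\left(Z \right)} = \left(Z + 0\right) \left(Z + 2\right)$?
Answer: $278654$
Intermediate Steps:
$u = 4$ ($u = \frac{4}{3 \cdot \frac{1}{3}} = \frac{4}{1} = 4 \cdot 1 = 4$)
$v{\left(Z \right)} = Z \left(2 + Z\right)$
$D{\left(F \right)} = 0$ ($D{\left(F \right)} = 0 \left(2 + 0\right) = 0 \cdot 2 = 0$)
$E{\left(W,b \right)} = 38$
$S = 38$
$278616 + S = 278616 + 38 = 278654$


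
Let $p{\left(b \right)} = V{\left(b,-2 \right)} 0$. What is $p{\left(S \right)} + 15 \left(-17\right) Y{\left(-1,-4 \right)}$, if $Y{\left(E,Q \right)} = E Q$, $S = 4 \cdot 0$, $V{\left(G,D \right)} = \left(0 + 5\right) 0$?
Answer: $-1020$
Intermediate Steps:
$V{\left(G,D \right)} = 0$ ($V{\left(G,D \right)} = 5 \cdot 0 = 0$)
$S = 0$
$p{\left(b \right)} = 0$ ($p{\left(b \right)} = 0 \cdot 0 = 0$)
$p{\left(S \right)} + 15 \left(-17\right) Y{\left(-1,-4 \right)} = 0 + 15 \left(-17\right) \left(\left(-1\right) \left(-4\right)\right) = 0 - 1020 = -1020$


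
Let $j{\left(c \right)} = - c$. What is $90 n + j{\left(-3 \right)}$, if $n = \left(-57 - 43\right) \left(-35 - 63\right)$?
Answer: $882003$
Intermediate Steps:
$n = 9800$ ($n = \left(-100\right) \left(-98\right) = 9800$)
$90 n + j{\left(-3 \right)} = 90 \cdot 9800 - -3 = 882000 + 3 = 882003$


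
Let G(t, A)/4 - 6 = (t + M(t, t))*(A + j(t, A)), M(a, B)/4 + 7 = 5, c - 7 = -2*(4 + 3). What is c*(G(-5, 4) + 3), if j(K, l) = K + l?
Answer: 903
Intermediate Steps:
c = -7 (c = 7 - 2*(4 + 3) = 7 - 2*7 = 7 - 14 = -7)
M(a, B) = -8 (M(a, B) = -28 + 4*5 = -28 + 20 = -8)
G(t, A) = 24 + 4*(-8 + t)*(t + 2*A) (G(t, A) = 24 + 4*((t - 8)*(A + (t + A))) = 24 + 4*((-8 + t)*(A + (A + t))) = 24 + 4*((-8 + t)*(t + 2*A)) = 24 + 4*(-8 + t)*(t + 2*A))
c*(G(-5, 4) + 3) = -7*((24 - 64*4 - 32*(-5) + 4*4*(-5) + 4*(-5)*(4 - 5)) + 3) = -7*((24 - 256 + 160 - 80 + 4*(-5)*(-1)) + 3) = -7*((24 - 256 + 160 - 80 + 20) + 3) = -7*(-132 + 3) = -7*(-129) = 903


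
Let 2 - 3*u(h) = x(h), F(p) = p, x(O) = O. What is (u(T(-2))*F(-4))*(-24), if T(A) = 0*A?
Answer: 64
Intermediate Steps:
T(A) = 0
u(h) = 2/3 - h/3
(u(T(-2))*F(-4))*(-24) = ((2/3 - 1/3*0)*(-4))*(-24) = ((2/3 + 0)*(-4))*(-24) = ((2/3)*(-4))*(-24) = -8/3*(-24) = 64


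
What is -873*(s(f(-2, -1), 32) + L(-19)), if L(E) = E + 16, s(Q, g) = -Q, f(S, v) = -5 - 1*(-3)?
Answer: 873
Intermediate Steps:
f(S, v) = -2 (f(S, v) = -5 + 3 = -2)
L(E) = 16 + E
-873*(s(f(-2, -1), 32) + L(-19)) = -873*(-1*(-2) + (16 - 19)) = -873*(2 - 3) = -873*(-1) = 873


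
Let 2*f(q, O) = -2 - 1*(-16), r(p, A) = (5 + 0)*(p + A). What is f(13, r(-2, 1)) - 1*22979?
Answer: -22972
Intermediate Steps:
r(p, A) = 5*A + 5*p (r(p, A) = 5*(A + p) = 5*A + 5*p)
f(q, O) = 7 (f(q, O) = (-2 - 1*(-16))/2 = (-2 + 16)/2 = (½)*14 = 7)
f(13, r(-2, 1)) - 1*22979 = 7 - 1*22979 = 7 - 22979 = -22972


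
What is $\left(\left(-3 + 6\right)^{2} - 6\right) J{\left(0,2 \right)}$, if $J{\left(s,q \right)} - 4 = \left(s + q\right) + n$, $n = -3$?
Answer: $9$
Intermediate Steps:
$J{\left(s,q \right)} = 1 + q + s$ ($J{\left(s,q \right)} = 4 - \left(3 - q - s\right) = 4 + \left(-3 + q + s\right) = 1 + q + s$)
$\left(\left(-3 + 6\right)^{2} - 6\right) J{\left(0,2 \right)} = \left(\left(-3 + 6\right)^{2} - 6\right) \left(1 + 2 + 0\right) = \left(3^{2} - 6\right) 3 = \left(9 - 6\right) 3 = 3 \cdot 3 = 9$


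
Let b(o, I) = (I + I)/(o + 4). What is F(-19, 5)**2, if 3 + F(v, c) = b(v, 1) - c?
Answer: 14884/225 ≈ 66.151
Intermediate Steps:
b(o, I) = 2*I/(4 + o) (b(o, I) = (2*I)/(4 + o) = 2*I/(4 + o))
F(v, c) = -3 - c + 2/(4 + v) (F(v, c) = -3 + (2*1/(4 + v) - c) = -3 + (2/(4 + v) - c) = -3 + (-c + 2/(4 + v)) = -3 - c + 2/(4 + v))
F(-19, 5)**2 = ((2 - (3 + 5)*(4 - 19))/(4 - 19))**2 = ((2 - 1*8*(-15))/(-15))**2 = (-(2 + 120)/15)**2 = (-1/15*122)**2 = (-122/15)**2 = 14884/225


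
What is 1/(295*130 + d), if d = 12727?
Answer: 1/51077 ≈ 1.9578e-5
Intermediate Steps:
1/(295*130 + d) = 1/(295*130 + 12727) = 1/(38350 + 12727) = 1/51077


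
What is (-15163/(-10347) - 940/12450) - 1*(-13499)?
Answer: 57970741934/4294005 ≈ 13500.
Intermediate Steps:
(-15163/(-10347) - 940/12450) - 1*(-13499) = (-15163*(-1/10347) - 940*1/12450) + 13499 = (15163/10347 - 94/1245) + 13499 = 5968439/4294005 + 13499 = 57970741934/4294005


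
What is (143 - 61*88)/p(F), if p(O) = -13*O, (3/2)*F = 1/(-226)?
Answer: -1771275/13 ≈ -1.3625e+5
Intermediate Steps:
F = -1/339 (F = (⅔)/(-226) = (⅔)*(-1/226) = -1/339 ≈ -0.0029499)
(143 - 61*88)/p(F) = (143 - 61*88)/((-13*(-1/339))) = (143 - 5368)/(13/339) = -5225*339/13 = -1771275/13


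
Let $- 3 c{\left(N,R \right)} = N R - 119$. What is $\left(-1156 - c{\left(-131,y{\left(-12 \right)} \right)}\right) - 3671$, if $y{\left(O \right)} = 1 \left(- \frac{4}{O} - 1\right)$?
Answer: $- \frac{43538}{9} \approx -4837.6$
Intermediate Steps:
$y{\left(O \right)} = -1 - \frac{4}{O}$ ($y{\left(O \right)} = 1 \left(-1 - \frac{4}{O}\right) = -1 - \frac{4}{O}$)
$c{\left(N,R \right)} = \frac{119}{3} - \frac{N R}{3}$ ($c{\left(N,R \right)} = - \frac{N R - 119}{3} = - \frac{-119 + N R}{3} = \frac{119}{3} - \frac{N R}{3}$)
$\left(-1156 - c{\left(-131,y{\left(-12 \right)} \right)}\right) - 3671 = \left(-1156 - \left(\frac{119}{3} - - \frac{131 \frac{-4 - -12}{-12}}{3}\right)\right) - 3671 = \left(-1156 - \left(\frac{119}{3} - - \frac{131 \left(- \frac{-4 + 12}{12}\right)}{3}\right)\right) - 3671 = \left(-1156 - \left(\frac{119}{3} - - \frac{131 \left(\left(- \frac{1}{12}\right) 8\right)}{3}\right)\right) - 3671 = \left(-1156 - \left(\frac{119}{3} - \left(- \frac{131}{3}\right) \left(- \frac{2}{3}\right)\right)\right) - 3671 = \left(-1156 - \left(\frac{119}{3} - \frac{262}{9}\right)\right) - 3671 = \left(-1156 - \frac{95}{9}\right) - 3671 = - \frac{10499}{9} - 3671 = - \frac{43538}{9}$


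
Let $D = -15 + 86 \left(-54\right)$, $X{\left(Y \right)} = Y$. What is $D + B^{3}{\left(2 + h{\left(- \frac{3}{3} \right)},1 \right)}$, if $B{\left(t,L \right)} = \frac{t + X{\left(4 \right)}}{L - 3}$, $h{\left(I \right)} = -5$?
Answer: $- \frac{37273}{8} \approx -4659.1$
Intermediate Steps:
$B{\left(t,L \right)} = \frac{4 + t}{-3 + L}$ ($B{\left(t,L \right)} = \frac{t + 4}{L - 3} = \frac{4 + t}{-3 + L}$)
$D = -4659$ ($D = -15 - 4644 = -4659$)
$D + B^{3}{\left(2 + h{\left(- \frac{3}{3} \right)},1 \right)} = -4659 + \left(\frac{4 + \left(2 - 5\right)}{-3 + 1}\right)^{3} = -4659 + \left(\frac{4 - 3}{-2}\right)^{3} = -4659 + \left(\left(- \frac{1}{2}\right) 1\right)^{3} = -4659 + \left(- \frac{1}{2}\right)^{3} = -4659 - \frac{1}{8} = - \frac{37273}{8}$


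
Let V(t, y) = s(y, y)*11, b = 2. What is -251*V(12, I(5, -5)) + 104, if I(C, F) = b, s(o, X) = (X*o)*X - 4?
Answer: -10940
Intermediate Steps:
s(o, X) = -4 + o*X² (s(o, X) = o*X² - 4 = -4 + o*X²)
I(C, F) = 2
V(t, y) = -44 + 11*y³ (V(t, y) = (-4 + y*y²)*11 = (-4 + y³)*11 = -44 + 11*y³)
-251*V(12, I(5, -5)) + 104 = -251*(-44 + 11*2³) + 104 = -251*(-44 + 11*8) + 104 = -251*(-44 + 88) + 104 = -251*44 + 104 = -11044 + 104 = -10940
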